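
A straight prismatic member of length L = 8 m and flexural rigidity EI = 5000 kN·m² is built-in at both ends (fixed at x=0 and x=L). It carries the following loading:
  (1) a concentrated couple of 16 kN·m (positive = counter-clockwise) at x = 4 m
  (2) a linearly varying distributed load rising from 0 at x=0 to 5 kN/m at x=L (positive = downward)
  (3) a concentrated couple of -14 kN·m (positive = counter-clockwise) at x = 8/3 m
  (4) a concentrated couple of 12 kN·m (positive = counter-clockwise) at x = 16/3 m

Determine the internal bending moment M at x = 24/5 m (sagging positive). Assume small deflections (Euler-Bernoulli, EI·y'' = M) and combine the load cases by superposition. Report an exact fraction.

M(24/5) = 706/75 kN·m

Load 1 — applied couple M₀=16 kN·m at a=4 m (b=L-a=4):
  M_1 = R_Ax - M_A - M₀  [x>a] with R_A=3, M_A=4 = 3·(24/5) - 4 - 16 = -28/5 kN·m
Load 2 — triangular load w₀=5 kN/m (0→w₀ over full span):
  M_2 = 3w₀Lx/20 - w₀L²/30 - w₀x³/(6L) = 3·5·8·(24/5)/20 - 5·8²/30 - 5·(24/5)³/(6·8) = 496/75 kN·m
Load 3 — applied couple M₀=-14 kN·m at a=8/3 m (b=L-a=16/3):
  M_3 = R_Ax - M_A - M₀  [x>a] with R_A=-7/3, M_A=0 = (-7/3)·(24/5) - 0 - (-14) = 14/5 kN·m
Load 4 — applied couple M₀=12 kN·m at a=16/3 m (b=L-a=8/3):
  M_4 = R_Ax - M_A  [x≤a] with R_A=2, M_A=4 = 2·(24/5) - 4 = 28/5 kN·m
Superposition: M = Σ M_i = 706/75 kN·m ≈ 9.413333 kN·m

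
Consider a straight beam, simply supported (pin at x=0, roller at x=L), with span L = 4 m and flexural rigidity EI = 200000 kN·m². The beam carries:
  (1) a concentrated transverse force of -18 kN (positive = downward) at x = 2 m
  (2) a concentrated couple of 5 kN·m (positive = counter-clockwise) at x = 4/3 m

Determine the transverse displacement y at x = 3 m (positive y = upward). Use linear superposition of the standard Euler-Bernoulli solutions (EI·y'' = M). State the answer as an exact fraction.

y(3) = 1333/14400000 m

Load 1 — point force P=-18 kN at a=2 m (b=L-a=2):
  y_1 = -Pa(L-x)(2Lx-a²-x²)/(6LEI)  [x>a] = -(-18)·2·(4-3)·(2·4·3-2²-3²)/(6·4·200000) = 33/400000 m
Load 2 — applied couple M₀=5 kN·m at a=4/3 m (b=L-a=8/3):
  y_2 = (M₀x³/(6L)-M₀(x-a)²/2+C₁x)/EI  [x>a] with C₁=M₀(3b²-L²)/(6L)=10/9 = (5·3³/(6·4)-5·(3-(4/3))²/2+(10/9)·3)/200000 = 29/2880000 m
Superposition: y = Σ y_i = 1333/14400000 m ≈ 0.000093 m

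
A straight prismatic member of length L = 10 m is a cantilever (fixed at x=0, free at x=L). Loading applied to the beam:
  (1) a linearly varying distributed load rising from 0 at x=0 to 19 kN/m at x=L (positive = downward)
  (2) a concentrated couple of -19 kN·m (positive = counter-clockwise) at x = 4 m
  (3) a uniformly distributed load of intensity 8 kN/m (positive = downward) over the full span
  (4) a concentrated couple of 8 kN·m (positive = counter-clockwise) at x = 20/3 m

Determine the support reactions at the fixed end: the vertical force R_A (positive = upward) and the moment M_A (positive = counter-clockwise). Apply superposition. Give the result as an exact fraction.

R_A = 175 kN, M_A = 3133/3 kN·m

Load 1 — triangular load w₀=19 kN/m (0→w₀ over full span):
  R_A = w₀L/2 = 19·10/2 = 95 kN
  M_A = w₀L²/3 = 19·10²/3 = 1900/3 kN·m
Load 2 — applied couple M₀=-19 kN·m at a=4 m (b=L-a=6):
  R_A = 0 kN
  M_A = -M₀ = -(-19) = 19 kN·m
Load 3 — uniform load w=8 kN/m over full span:
  R_A = wL = 8·10 = 80 kN
  M_A = wL²/2 = 8·10²/2 = 400 kN·m
Load 4 — applied couple M₀=8 kN·m at a=20/3 m (b=L-a=10/3):
  R_A = 0 kN
  M_A = -M₀ = -8 kN·m
Superposition: R_A = 175 kN, M_A = 3133/3 kN·m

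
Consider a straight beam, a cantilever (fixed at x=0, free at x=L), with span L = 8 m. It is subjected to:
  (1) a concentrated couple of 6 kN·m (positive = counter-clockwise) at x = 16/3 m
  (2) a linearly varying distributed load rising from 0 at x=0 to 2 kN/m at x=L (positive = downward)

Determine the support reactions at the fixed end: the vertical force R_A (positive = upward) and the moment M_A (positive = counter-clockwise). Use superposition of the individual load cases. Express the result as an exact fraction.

R_A = 8 kN, M_A = 110/3 kN·m

Load 1 — applied couple M₀=6 kN·m at a=16/3 m (b=L-a=8/3):
  R_A = 0 kN
  M_A = -M₀ = -6 kN·m
Load 2 — triangular load w₀=2 kN/m (0→w₀ over full span):
  R_A = w₀L/2 = 2·8/2 = 8 kN
  M_A = w₀L²/3 = 2·8²/3 = 128/3 kN·m
Superposition: R_A = 8 kN, M_A = 110/3 kN·m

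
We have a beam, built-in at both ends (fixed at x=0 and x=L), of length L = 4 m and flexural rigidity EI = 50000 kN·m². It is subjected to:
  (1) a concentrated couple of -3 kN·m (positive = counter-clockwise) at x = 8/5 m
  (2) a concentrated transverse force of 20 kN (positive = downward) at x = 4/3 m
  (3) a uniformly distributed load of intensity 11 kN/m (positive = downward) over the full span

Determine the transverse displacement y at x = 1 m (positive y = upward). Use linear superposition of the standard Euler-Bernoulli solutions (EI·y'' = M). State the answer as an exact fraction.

y(1) = -4913/32400000 m

Load 1 — applied couple M₀=-3 kN·m at a=8/5 m (b=L-a=12/5):
  y_1 = (R_Ax³/6 - M_Ax²/2)/EI  [x≤a] with R_A=-27/25, M_A=-9/25 = ((-27/25)·1³/6 - (-9/25)·1²/2)/50000 = 0 m
Load 2 — point force P=20 kN at a=4/3 m (b=L-a=8/3):
  y_2 = -Pb²x²(3aL-(3a+b)x)/(6L³EI)  [x≤a] = -20·(8/3)²·1²·(3·(4/3)·4-(3·(4/3)+(8/3))·1)/(6·4³·50000) = -7/101250 m
Load 3 — uniform load w=11 kN/m over full span:
  y_3 = -wx²(L-x)²/(24EI) = -11·1²·(4-1)²/(24·50000) = -33/400000 m
Superposition: y = Σ y_i = -4913/32400000 m ≈ -0.000152 m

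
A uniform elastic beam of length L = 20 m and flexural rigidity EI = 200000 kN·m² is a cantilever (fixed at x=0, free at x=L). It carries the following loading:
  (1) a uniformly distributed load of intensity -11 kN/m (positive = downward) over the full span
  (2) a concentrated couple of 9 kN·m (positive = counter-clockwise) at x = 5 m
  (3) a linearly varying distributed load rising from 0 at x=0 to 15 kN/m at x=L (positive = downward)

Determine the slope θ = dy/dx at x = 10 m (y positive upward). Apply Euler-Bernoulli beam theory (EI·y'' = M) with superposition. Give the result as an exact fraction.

θ(10) = 79/240000 rad

Load 1 — uniform load w=-11 kN/m over full span:
  θ_1 = -wx(x²-3Lx+3L²)/(6EI) = -(-11)·10·(10²-3·20·10+3·20²)/(6·200000) = 77/1200 rad
Load 2 — applied couple M₀=9 kN·m at a=5 m (b=L-a=15):
  θ_2 = M₀a/EI  [x>a] = 9·5/200000 = 9/40000 rad
Load 3 — triangular load w₀=15 kN/m (0→w₀ over full span):
  θ_3 = (w₀Lx²/4-w₀L²x/3-w₀x⁴/(24L))/EI = (15·20·10²/4-15·20²·10/3-15·10⁴/(24·20))/200000 = -41/640 rad
Superposition: θ = Σ θ_i = 79/240000 rad ≈ 0.000329 rad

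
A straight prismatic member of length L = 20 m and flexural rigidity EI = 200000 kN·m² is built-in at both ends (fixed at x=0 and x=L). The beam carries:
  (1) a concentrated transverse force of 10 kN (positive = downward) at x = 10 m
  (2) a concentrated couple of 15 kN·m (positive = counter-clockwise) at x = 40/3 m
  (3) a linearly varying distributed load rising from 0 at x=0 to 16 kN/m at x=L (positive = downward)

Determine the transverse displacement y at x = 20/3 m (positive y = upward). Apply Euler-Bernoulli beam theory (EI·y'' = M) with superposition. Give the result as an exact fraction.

y(20/3) = -1031/72900 m

Load 1 — point force P=10 kN at a=10 m (b=L-a=10):
  y_1 = -Pb²x²(3aL-(3a+b)x)/(6L³EI)  [x≤a] = -10·10²·(20/3)²·(3·10·20-(3·10+10)·(20/3))/(6·20³·200000) = -1/648 m
Load 2 — applied couple M₀=15 kN·m at a=40/3 m (b=L-a=20/3):
  y_2 = (R_Ax³/6 - M_Ax²/2)/EI  [x≤a] with R_A=1, M_A=5 = (1·(20/3)³/6 - 5·(20/3)²/2)/200000 = -1/3240 m
Load 3 — triangular load w₀=16 kN/m (0→w₀ over full span):
  y_3 = -w₀x²(L-x)²(x+2L)/(120LEI) = -16·(20/3)²·(20-(20/3))²·((20/3)+2·20)/(120·20·200000) = -224/18225 m
Superposition: y = Σ y_i = -1031/72900 m ≈ -0.014143 m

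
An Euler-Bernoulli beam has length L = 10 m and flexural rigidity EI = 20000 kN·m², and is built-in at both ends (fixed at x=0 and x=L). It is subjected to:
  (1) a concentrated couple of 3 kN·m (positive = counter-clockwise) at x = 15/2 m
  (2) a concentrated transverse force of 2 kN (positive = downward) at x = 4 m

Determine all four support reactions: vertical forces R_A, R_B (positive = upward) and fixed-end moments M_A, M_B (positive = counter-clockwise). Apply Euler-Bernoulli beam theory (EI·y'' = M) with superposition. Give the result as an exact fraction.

R_A = 3267/2000 kN, M_A = 1527/400 kN·m, R_B = 733/2000 kN, M_B = -993/400 kN·m

Load 1 — applied couple M₀=3 kN·m at a=15/2 m (b=L-a=5/2):
  R_A = 6M₀ab/L³ = 6·3·(15/2)·(5/2)/10³ = 27/80 kN
  M_A = M₀b(2a-b)/L² = 3·(5/2)·(2·(15/2)-(5/2))/10² = 15/16 kN·m
  R_B = -6M₀ab/L³ = -6·3·(15/2)·(5/2)/10³ = -27/80 kN
  M_B = M₀a(2b-a)/L² = 3·(15/2)·(2·(5/2)-(15/2))/10² = -9/16 kN·m
Load 2 — point force P=2 kN at a=4 m (b=L-a=6):
  R_A = Pb²(3a+b)/L³ = 2·6²·(3·4+6)/10³ = 162/125 kN
  M_A = Pab²/L² = 2·4·6²/10² = 72/25 kN·m
  R_B = Pa²(a+3b)/L³ = 2·4²·(4+3·6)/10³ = 88/125 kN
  M_B = -Pa²b/L² = -2·4²·6/10² = -48/25 kN·m
Superposition: R_A = 3267/2000 kN, M_A = 1527/400 kN·m, R_B = 733/2000 kN, M_B = -993/400 kN·m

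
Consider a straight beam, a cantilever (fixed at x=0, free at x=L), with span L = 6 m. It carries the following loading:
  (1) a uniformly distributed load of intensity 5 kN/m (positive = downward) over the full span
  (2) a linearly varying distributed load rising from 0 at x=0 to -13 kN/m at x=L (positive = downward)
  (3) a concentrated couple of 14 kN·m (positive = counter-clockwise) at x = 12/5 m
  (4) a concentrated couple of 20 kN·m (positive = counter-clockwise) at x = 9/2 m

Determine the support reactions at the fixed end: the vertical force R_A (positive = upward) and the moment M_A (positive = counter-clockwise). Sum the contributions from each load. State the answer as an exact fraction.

Load 1 — uniform load w=5 kN/m over full span:
  R_A = wL = 5·6 = 30 kN
  M_A = wL²/2 = 5·6²/2 = 90 kN·m
Load 2 — triangular load w₀=-13 kN/m (0→w₀ over full span):
  R_A = w₀L/2 = (-13)·6/2 = -39 kN
  M_A = w₀L²/3 = (-13)·6²/3 = -156 kN·m
Load 3 — applied couple M₀=14 kN·m at a=12/5 m (b=L-a=18/5):
  R_A = 0 kN
  M_A = -M₀ = -14 kN·m
Load 4 — applied couple M₀=20 kN·m at a=9/2 m (b=L-a=3/2):
  R_A = 0 kN
  M_A = -M₀ = -20 kN·m
Superposition: R_A = -9 kN, M_A = -100 kN·m

R_A = -9 kN, M_A = -100 kN·m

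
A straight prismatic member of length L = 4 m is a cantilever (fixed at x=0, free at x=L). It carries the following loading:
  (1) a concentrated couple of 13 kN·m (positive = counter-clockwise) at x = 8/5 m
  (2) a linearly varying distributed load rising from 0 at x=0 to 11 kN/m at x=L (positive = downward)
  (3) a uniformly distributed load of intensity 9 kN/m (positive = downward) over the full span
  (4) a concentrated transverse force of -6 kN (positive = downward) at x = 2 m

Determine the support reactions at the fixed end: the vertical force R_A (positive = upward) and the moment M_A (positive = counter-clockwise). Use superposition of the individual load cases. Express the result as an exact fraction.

Load 1 — applied couple M₀=13 kN·m at a=8/5 m (b=L-a=12/5):
  R_A = 0 kN
  M_A = -M₀ = -13 kN·m
Load 2 — triangular load w₀=11 kN/m (0→w₀ over full span):
  R_A = w₀L/2 = 11·4/2 = 22 kN
  M_A = w₀L²/3 = 11·4²/3 = 176/3 kN·m
Load 3 — uniform load w=9 kN/m over full span:
  R_A = wL = 9·4 = 36 kN
  M_A = wL²/2 = 9·4²/2 = 72 kN·m
Load 4 — point force P=-6 kN at a=2 m (b=L-a=2):
  R_A = P = (-6) = -6 kN
  M_A = Pa = (-6)·2 = -12 kN·m
Superposition: R_A = 52 kN, M_A = 317/3 kN·m

R_A = 52 kN, M_A = 317/3 kN·m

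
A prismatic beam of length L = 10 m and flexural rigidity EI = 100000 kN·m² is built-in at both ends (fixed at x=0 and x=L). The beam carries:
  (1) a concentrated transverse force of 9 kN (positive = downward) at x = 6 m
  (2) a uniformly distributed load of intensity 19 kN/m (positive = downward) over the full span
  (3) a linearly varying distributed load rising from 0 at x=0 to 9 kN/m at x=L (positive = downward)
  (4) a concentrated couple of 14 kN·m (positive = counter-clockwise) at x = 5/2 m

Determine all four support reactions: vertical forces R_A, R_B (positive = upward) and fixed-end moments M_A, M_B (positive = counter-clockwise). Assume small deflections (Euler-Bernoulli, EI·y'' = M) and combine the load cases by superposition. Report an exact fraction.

Load 1 — point force P=9 kN at a=6 m (b=L-a=4):
  R_A = Pb²(3a+b)/L³ = 9·4²·(3·6+4)/10³ = 396/125 kN
  M_A = Pab²/L² = 9·6·4²/10² = 216/25 kN·m
  R_B = Pa²(a+3b)/L³ = 9·6²·(6+3·4)/10³ = 729/125 kN
  M_B = -Pa²b/L² = -9·6²·4/10² = -324/25 kN·m
Load 2 — uniform load w=19 kN/m over full span:
  R_A = wL/2 = 19·10/2 = 95 kN
  M_A = wL²/12 = 19·10²/12 = 475/3 kN·m
  R_B = wL/2 = 19·10/2 = 95 kN
  M_B = -wL²/12 = -19·10²/12 = -475/3 kN·m
Load 3 — triangular load w₀=9 kN/m (0→w₀ over full span):
  R_A = 3w₀L/20 = 3·9·10/20 = 27/2 kN
  M_A = w₀L²/30 = 9·10²/30 = 30 kN·m
  R_B = 7w₀L/20 = 7·9·10/20 = 63/2 kN
  M_B = -w₀L²/20 = -9·10²/20 = -45 kN·m
Load 4 — applied couple M₀=14 kN·m at a=5/2 m (b=L-a=15/2):
  R_A = 6M₀ab/L³ = 6·14·(5/2)·(15/2)/10³ = 63/40 kN
  M_A = M₀b(2a-b)/L² = 14·(15/2)·(2·(5/2)-(15/2))/10² = -21/8 kN·m
  R_B = -6M₀ab/L³ = -6·14·(5/2)·(15/2)/10³ = -63/40 kN
  M_B = M₀a(2b-a)/L² = 14·(5/2)·(2·(15/2)-(5/2))/10² = 35/8 kN·m
Superposition: R_A = 113243/1000 kN, M_A = 116609/600 kN·m, R_B = 130757/1000 kN, M_B = -127151/600 kN·m

R_A = 113243/1000 kN, M_A = 116609/600 kN·m, R_B = 130757/1000 kN, M_B = -127151/600 kN·m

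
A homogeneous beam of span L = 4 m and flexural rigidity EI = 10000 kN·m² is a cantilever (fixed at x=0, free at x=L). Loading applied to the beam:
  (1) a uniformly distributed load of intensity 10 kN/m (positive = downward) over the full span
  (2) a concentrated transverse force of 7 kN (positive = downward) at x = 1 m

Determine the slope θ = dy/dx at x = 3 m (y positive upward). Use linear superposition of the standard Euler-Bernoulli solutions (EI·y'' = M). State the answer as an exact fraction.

Load 1 — uniform load w=10 kN/m over full span:
  θ_1 = -wx(x²-3Lx+3L²)/(6EI) = -10·3·(3²-3·4·3+3·4²)/(6·10000) = -21/2000 rad
Load 2 — point force P=7 kN at a=1 m (b=L-a=3):
  θ_2 = -Pa²/(2EI)  [x>a] = -7·1²/(2·10000) = -7/20000 rad
Superposition: θ = Σ θ_i = -217/20000 rad ≈ -0.010850 rad

θ(3) = -217/20000 rad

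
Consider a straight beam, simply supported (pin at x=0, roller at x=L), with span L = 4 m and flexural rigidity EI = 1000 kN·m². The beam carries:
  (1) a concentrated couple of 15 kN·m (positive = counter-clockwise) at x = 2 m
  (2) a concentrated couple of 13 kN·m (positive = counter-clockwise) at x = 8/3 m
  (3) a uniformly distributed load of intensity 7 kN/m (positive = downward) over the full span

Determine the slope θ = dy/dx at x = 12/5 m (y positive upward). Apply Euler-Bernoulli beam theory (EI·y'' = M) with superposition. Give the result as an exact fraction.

θ(12/5) = 25667/2250000 rad

Load 1 — applied couple M₀=15 kN·m at a=2 m (b=L-a=2):
  θ_1 = (M₀x²/(2L)-M₀(x-a)+C₁)/EI  [x>a] with C₁=M₀(3b²-L²)/(6L)=-5/2 = (15·(12/5)²/(2·4)-15·((12/5)-2)+(-5/2))/1000 = 23/10000 rad
Load 2 — applied couple M₀=13 kN·m at a=8/3 m (b=L-a=4/3):
  θ_2 = (M₀x²/(2L)+C₁)/EI  [x≤a] with C₁=M₀(3b²-L²)/(6L)=-52/9 = (13·(12/5)²/(2·4)+(-52/9))/1000 = 403/112500 rad
Load 3 — uniform load w=7 kN/m over full span:
  θ_3 = -w(L³-6Lx²+4x³)/(24EI) = -7·(4³-6·4·(12/5)²+4·(12/5)³)/(24·1000) = 259/46875 rad
Superposition: θ = Σ θ_i = 25667/2250000 rad ≈ 0.011408 rad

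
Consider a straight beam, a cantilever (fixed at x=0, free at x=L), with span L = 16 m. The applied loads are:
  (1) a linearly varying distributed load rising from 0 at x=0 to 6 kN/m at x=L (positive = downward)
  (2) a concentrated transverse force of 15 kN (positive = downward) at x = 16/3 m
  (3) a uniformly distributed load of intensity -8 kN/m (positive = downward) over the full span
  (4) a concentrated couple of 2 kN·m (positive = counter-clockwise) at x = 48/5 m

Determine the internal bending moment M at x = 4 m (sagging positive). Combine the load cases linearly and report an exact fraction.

Load 1 — triangular load w₀=6 kN/m (0→w₀ over full span):
  M_1 = w₀Lx/2 - w₀L²/3 - w₀x³/(6L) = 6·16·4/2 - 6·16²/3 - 6·4³/(6·16) = -324 kN·m
Load 2 — point force P=15 kN at a=16/3 m (b=L-a=32/3):
  M_2 = -P(a-x)  [x≤a] = -15·((16/3)-4) = -20 kN·m
Load 3 — uniform load w=-8 kN/m over full span:
  M_3 = -w(L-x)²/2 = -(-8)·(16-4)²/2 = 576 kN·m
Load 4 — applied couple M₀=2 kN·m at a=48/5 m (b=L-a=32/5):
  M_4 = M₀  [x≤a] = 2 = 2 kN·m
Superposition: M = Σ M_i = 234 kN·m ≈ 234.000000 kN·m

M(4) = 234 kN·m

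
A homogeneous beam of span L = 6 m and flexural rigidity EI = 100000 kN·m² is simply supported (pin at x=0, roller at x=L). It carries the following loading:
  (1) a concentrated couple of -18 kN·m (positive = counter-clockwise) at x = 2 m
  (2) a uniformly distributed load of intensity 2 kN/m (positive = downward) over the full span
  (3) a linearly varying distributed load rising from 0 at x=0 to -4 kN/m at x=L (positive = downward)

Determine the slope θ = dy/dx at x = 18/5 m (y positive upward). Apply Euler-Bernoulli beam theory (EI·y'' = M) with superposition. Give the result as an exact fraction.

θ(18/5) = 1323/31250000 rad

Load 1 — applied couple M₀=-18 kN·m at a=2 m (b=L-a=4):
  θ_1 = (M₀x²/(2L)-M₀(x-a)+C₁)/EI  [x>a] with C₁=M₀(3b²-L²)/(6L)=-6 = ((-18)·(18/5)²/(2·6)-(-18)·((18/5)-2)+(-6))/100000 = 21/625000 rad
Load 2 — uniform load w=2 kN/m over full span:
  θ_2 = -w(L³-6Lx²+4x³)/(24EI) = -2·(6³-6·6·(18/5)²+4·(18/5)³)/(24·100000) = 333/6250000 rad
Load 3 — triangular load w₀=-4 kN/m (0→w₀ over full span):
  θ_3 = -w₀(7L⁴-30L²x²+15x⁴)/(360LEI) = -(-4)·(7·6⁴-30·6²·(18/5)²+15·(18/5)⁴)/(360·6·100000) = -87/1953125 rad
Superposition: θ = Σ θ_i = 1323/31250000 rad ≈ 0.000042 rad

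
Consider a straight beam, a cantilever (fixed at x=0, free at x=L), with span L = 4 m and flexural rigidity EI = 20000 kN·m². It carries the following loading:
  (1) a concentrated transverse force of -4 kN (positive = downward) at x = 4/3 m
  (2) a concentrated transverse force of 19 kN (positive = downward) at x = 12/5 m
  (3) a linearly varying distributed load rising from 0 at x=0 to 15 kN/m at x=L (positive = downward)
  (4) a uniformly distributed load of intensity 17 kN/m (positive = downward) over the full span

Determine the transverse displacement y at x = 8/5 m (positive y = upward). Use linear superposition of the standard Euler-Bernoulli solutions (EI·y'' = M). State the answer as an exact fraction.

y(8/5) = -2023712/158203125 m

Load 1 — point force P=-4 kN at a=4/3 m (b=L-a=8/3):
  y_1 = -Pa²(3x-a)/(6EI)  [x>a] = -(-4)·(4/3)²·(3·(8/5)-(4/3))/(6·20000) = 52/253125 m
Load 2 — point force P=19 kN at a=12/5 m (b=L-a=8/5):
  y_2 = -Px²(3a-x)/(6EI)  [x≤a] = -19·(8/5)²·(3·(12/5)-(8/5))/(6·20000) = -532/234375 m
Load 3 — triangular load w₀=15 kN/m (0→w₀ over full span):
  y_3 = (w₀Lx³/12-w₀L²x²/6-w₀x⁵/(120L))/EI = (15·4·(8/5)³/12-15·4²·(8/5)²/6-15·(8/5)⁵/(120·4))/20000 = -8032/1953125 m
Load 4 — uniform load w=17 kN/m over full span:
  y_4 = -wx²(x²-4Lx+6L²)/(24EI) = -17·(8/5)²·((8/5)²-4·4·(8/5)+6·4²)/(24·20000) = -2584/390625 m
Superposition: y = Σ y_i = -2023712/158203125 m ≈ -0.012792 m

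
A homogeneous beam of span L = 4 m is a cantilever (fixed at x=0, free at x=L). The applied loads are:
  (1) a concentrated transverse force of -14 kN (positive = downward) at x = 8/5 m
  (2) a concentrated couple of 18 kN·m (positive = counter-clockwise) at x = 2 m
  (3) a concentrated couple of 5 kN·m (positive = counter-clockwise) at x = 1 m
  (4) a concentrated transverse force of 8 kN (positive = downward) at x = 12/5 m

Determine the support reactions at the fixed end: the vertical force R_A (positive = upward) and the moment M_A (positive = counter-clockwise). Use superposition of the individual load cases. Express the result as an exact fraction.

Load 1 — point force P=-14 kN at a=8/5 m (b=L-a=12/5):
  R_A = P = (-14) = -14 kN
  M_A = Pa = (-14)·(8/5) = -112/5 kN·m
Load 2 — applied couple M₀=18 kN·m at a=2 m (b=L-a=2):
  R_A = 0 kN
  M_A = -M₀ = -18 kN·m
Load 3 — applied couple M₀=5 kN·m at a=1 m (b=L-a=3):
  R_A = 0 kN
  M_A = -M₀ = -5 kN·m
Load 4 — point force P=8 kN at a=12/5 m (b=L-a=8/5):
  R_A = P = 8 kN
  M_A = Pa = 8·(12/5) = 96/5 kN·m
Superposition: R_A = -6 kN, M_A = -131/5 kN·m

R_A = -6 kN, M_A = -131/5 kN·m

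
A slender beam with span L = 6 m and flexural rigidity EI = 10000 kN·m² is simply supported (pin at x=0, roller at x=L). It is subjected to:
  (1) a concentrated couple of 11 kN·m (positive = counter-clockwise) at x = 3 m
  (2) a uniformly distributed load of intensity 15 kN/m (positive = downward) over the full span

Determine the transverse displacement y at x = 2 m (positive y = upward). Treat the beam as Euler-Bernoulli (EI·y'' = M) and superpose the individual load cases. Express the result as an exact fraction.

Load 1 — applied couple M₀=11 kN·m at a=3 m (b=L-a=3):
  y_1 = (M₀x³/(6L)+C₁x)/EI  [x≤a] with C₁=M₀(3b²-L²)/(6L)=-11/4 = (11·2³/(6·6)+(-11/4)·2)/10000 = -11/36000 m
Load 2 — uniform load w=15 kN/m over full span:
  y_2 = -wx(L³-2Lx²+x³)/(24EI) = -15·2·(6³-2·6·2²+2³)/(24·10000) = -11/500 m
Superposition: y = Σ y_i = -803/36000 m ≈ -0.022306 m

y(2) = -803/36000 m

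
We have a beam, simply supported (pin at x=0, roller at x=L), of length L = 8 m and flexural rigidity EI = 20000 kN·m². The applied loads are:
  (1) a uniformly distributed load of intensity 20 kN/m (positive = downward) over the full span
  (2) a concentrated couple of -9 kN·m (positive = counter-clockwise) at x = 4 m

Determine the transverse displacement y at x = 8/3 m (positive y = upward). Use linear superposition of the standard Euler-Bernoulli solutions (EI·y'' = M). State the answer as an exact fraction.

y(8/3) = -1121/24300 m

Load 1 — uniform load w=20 kN/m over full span:
  y_1 = -wx(L³-2Lx²+x³)/(24EI) = -20·(8/3)·(8³-2·8·(8/3)²+(8/3)³)/(24·20000) = -1408/30375 m
Load 2 — applied couple M₀=-9 kN·m at a=4 m (b=L-a=4):
  y_2 = (M₀x³/(6L)+C₁x)/EI  [x≤a] with C₁=M₀(3b²-L²)/(6L)=3 = ((-9)·(8/3)³/(6·8)+3·(8/3))/20000 = 1/4500 m
Superposition: y = Σ y_i = -1121/24300 m ≈ -0.046132 m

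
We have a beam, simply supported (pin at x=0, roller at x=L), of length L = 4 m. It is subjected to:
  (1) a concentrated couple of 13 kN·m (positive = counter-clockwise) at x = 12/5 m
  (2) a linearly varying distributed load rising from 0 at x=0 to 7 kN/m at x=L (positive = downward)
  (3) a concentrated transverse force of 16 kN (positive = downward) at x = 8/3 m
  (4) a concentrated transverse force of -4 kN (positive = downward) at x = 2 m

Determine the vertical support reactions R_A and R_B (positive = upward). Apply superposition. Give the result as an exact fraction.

Load 1 — applied couple M₀=13 kN·m at a=12/5 m (b=L-a=8/5):
  R_A = M₀/L = 13/4 kN
  R_B = -M₀/L = -13/4 kN
Load 2 — triangular load w₀=7 kN/m (0→w₀ over full span):
  R_A = w₀L/6 = 7·4/6 = 14/3 kN
  R_B = w₀L/3 = 7·4/3 = 28/3 kN
Load 3 — point force P=16 kN at a=8/3 m (b=L-a=4/3):
  R_A = Pb/L = 16·(4/3)/4 = 16/3 kN
  R_B = Pa/L = 16·(8/3)/4 = 32/3 kN
Load 4 — point force P=-4 kN at a=2 m (b=L-a=2):
  R_A = Pb/L = (-4)·2/4 = -2 kN
  R_B = Pa/L = (-4)·2/4 = -2 kN
Superposition: R_A = 45/4 kN, R_B = 59/4 kN

R_A = 45/4 kN, R_B = 59/4 kN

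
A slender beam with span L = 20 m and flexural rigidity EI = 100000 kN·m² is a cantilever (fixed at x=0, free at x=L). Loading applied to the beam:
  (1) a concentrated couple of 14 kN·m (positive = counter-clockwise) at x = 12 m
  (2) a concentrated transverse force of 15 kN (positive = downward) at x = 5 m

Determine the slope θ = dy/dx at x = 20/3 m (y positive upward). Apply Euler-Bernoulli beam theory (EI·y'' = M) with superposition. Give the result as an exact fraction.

Load 1 — applied couple M₀=14 kN·m at a=12 m (b=L-a=8):
  θ_1 = M₀x/EI  [x≤a] = 14·(20/3)/100000 = 7/7500 rad
Load 2 — point force P=15 kN at a=5 m (b=L-a=15):
  θ_2 = -Pa²/(2EI)  [x>a] = -15·5²/(2·100000) = -3/1600 rad
Superposition: θ = Σ θ_i = -113/120000 rad ≈ -0.000942 rad

θ(20/3) = -113/120000 rad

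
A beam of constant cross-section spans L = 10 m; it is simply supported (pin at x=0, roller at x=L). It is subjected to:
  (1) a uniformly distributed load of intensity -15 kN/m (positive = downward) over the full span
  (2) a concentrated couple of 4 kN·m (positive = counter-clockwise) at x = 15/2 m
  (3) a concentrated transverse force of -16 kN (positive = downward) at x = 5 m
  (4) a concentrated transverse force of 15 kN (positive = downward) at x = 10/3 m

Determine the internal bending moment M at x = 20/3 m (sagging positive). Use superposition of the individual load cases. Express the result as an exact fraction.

M(20/3) = -174 kN·m

Load 1 — uniform load w=-15 kN/m over full span:
  M_1 = wx(L-x)/2 = (-15)·(20/3)·(10-(20/3))/2 = -500/3 kN·m
Load 2 — applied couple M₀=4 kN·m at a=15/2 m (b=L-a=5/2):
  M_2 = M₀x/L  [x≤a] = 4·(20/3)/10 = 8/3 kN·m
Load 3 — point force P=-16 kN at a=5 m (b=L-a=5):
  M_3 = Pa(L-x)/L  [x>a] = (-16)·5·(10-(20/3))/10 = -80/3 kN·m
Load 4 — point force P=15 kN at a=10/3 m (b=L-a=20/3):
  M_4 = Pa(L-x)/L  [x>a] = 15·(10/3)·(10-(20/3))/10 = 50/3 kN·m
Superposition: M = Σ M_i = -174 kN·m ≈ -174.000000 kN·m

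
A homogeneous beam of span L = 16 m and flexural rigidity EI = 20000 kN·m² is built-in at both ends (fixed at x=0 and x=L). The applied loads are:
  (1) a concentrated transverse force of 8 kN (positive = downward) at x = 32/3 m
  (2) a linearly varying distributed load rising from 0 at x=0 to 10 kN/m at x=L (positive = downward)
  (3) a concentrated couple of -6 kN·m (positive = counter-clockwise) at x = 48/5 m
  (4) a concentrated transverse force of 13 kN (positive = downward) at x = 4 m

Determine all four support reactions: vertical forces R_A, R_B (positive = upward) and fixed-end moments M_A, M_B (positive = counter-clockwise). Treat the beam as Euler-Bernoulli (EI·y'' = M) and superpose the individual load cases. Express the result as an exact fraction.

R_A = 788461/21600 kN, M_A = 329791/2700 kN·m, R_B = 1393139/21600 kN, M_B = -425069/2700 kN·m

Load 1 — point force P=8 kN at a=32/3 m (b=L-a=16/3):
  R_A = Pb²(3a+b)/L³ = 8·(16/3)²·(3·(32/3)+(16/3))/16³ = 56/27 kN
  M_A = Pab²/L² = 8·(32/3)·(16/3)²/16² = 256/27 kN·m
  R_B = Pa²(a+3b)/L³ = 8·(32/3)²·((32/3)+3·(16/3))/16³ = 160/27 kN
  M_B = -Pa²b/L² = -8·(32/3)²·(16/3)/16² = -512/27 kN·m
Load 2 — triangular load w₀=10 kN/m (0→w₀ over full span):
  R_A = 3w₀L/20 = 3·10·16/20 = 24 kN
  M_A = w₀L²/30 = 10·16²/30 = 256/3 kN·m
  R_B = 7w₀L/20 = 7·10·16/20 = 56 kN
  M_B = -w₀L²/20 = -10·16²/20 = -128 kN·m
Load 3 — applied couple M₀=-6 kN·m at a=48/5 m (b=L-a=32/5):
  R_A = 6M₀ab/L³ = 6·(-6)·(48/5)·(32/5)/16³ = -27/50 kN
  M_A = M₀b(2a-b)/L² = (-6)·(32/5)·(2·(48/5)-(32/5))/16² = -48/25 kN·m
  R_B = -6M₀ab/L³ = -6·(-6)·(48/5)·(32/5)/16³ = 27/50 kN
  M_B = M₀a(2b-a)/L² = (-6)·(48/5)·(2·(32/5)-(48/5))/16² = -18/25 kN·m
Load 4 — point force P=13 kN at a=4 m (b=L-a=12):
  R_A = Pb²(3a+b)/L³ = 13·12²·(3·4+12)/16³ = 351/32 kN
  M_A = Pab²/L² = 13·4·12²/16² = 117/4 kN·m
  R_B = Pa²(a+3b)/L³ = 13·4²·(4+3·12)/16³ = 65/32 kN
  M_B = -Pa²b/L² = -13·4²·12/16² = -39/4 kN·m
Superposition: R_A = 788461/21600 kN, M_A = 329791/2700 kN·m, R_B = 1393139/21600 kN, M_B = -425069/2700 kN·m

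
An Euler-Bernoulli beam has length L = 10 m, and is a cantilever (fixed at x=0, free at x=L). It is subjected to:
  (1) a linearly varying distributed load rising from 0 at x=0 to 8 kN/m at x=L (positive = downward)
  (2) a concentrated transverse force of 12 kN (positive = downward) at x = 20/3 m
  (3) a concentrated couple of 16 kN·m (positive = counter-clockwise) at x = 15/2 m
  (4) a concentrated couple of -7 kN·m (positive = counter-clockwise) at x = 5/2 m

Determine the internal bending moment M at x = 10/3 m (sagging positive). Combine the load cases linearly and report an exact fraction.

M(10/3) = -13144/81 kN·m

Load 1 — triangular load w₀=8 kN/m (0→w₀ over full span):
  M_1 = w₀Lx/2 - w₀L²/3 - w₀x³/(6L) = 8·10·(10/3)/2 - 8·10²/3 - 8·(10/3)³/(6·10) = -11200/81 kN·m
Load 2 — point force P=12 kN at a=20/3 m (b=L-a=10/3):
  M_2 = -P(a-x)  [x≤a] = -12·((20/3)-(10/3)) = -40 kN·m
Load 3 — applied couple M₀=16 kN·m at a=15/2 m (b=L-a=5/2):
  M_3 = M₀  [x≤a] = 16 = 16 kN·m
Load 4 — applied couple M₀=-7 kN·m at a=5/2 m (b=L-a=15/2):
  M_4 = 0  [x>a] = 0 kN·m
Superposition: M = Σ M_i = -13144/81 kN·m ≈ -162.271605 kN·m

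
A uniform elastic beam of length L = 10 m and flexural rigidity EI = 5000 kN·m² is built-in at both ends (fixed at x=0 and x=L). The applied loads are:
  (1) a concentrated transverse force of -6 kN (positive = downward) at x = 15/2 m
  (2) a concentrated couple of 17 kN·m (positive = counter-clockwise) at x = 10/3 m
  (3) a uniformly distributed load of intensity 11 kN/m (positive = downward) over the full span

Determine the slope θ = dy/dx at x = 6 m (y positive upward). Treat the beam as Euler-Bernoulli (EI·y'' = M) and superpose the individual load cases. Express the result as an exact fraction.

Load 1 — point force P=-6 kN at a=15/2 m (b=L-a=5/2):
  θ_1 = -Pb²x(2aL-(3a+b)x)/(2L³EI)  [x≤a] = -(-6)·(5/2)²·6·(2·(15/2)·10-(3·(15/2)+(5/2))·6)/(2·10³·5000) = 0 rad
Load 2 — applied couple M₀=17 kN·m at a=10/3 m (b=L-a=20/3):
  θ_2 = (R_Ax²/2 - M_Ax - M₀(x-a))/EI  [x>a] with R_A=34/15, M_A=0 = ((34/15)·6²/2 - 0·6 - 17·(6-(10/3)))/5000 = -17/18750 rad
Load 3 — uniform load w=11 kN/m over full span:
  θ_3 = -wx(L-x)(L-2x)/(12EI) = -11·6·(10-6)·(10-2·6)/(12·5000) = 11/1250 rad
Superposition: θ = Σ θ_i = 74/9375 rad ≈ 0.007893 rad

θ(6) = 74/9375 rad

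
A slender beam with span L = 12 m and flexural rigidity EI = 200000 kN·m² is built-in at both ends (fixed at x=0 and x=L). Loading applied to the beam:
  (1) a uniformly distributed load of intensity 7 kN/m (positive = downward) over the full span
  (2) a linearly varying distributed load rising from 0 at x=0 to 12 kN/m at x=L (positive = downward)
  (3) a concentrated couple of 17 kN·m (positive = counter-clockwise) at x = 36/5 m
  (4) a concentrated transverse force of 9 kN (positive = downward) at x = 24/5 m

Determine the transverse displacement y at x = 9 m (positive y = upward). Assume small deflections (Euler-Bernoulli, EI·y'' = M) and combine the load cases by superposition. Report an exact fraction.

y(9) = -891/400000 m

Load 1 — uniform load w=7 kN/m over full span:
  y_1 = -wx²(L-x)²/(24EI) = -7·9²·(12-9)²/(24·200000) = -1701/1600000 m
Load 2 — triangular load w₀=12 kN/m (0→w₀ over full span):
  y_2 = -w₀x²(L-x)²(x+2L)/(120LEI) = -12·9²·(12-9)²·(9+2·12)/(120·12·200000) = -8019/8000000 m
Load 3 — applied couple M₀=17 kN·m at a=36/5 m (b=L-a=24/5):
  y_3 = (R_Ax³/6 - M_Ax²/2 - M₀(x-a)²/2)/EI  [x>a] with R_A=51/25, M_A=136/25 = ((51/25)·9³/6 - (136/25)·9²/2 - 17·(9-(36/5))²/2)/200000 = 0 m
Load 4 — point force P=9 kN at a=24/5 m (b=L-a=36/5):
  y_4 = -Pa²(L-x)²(3bL-(3b+a)(L-x))/(6L³EI)  [x>a] = -9·(24/5)²·(12-9)²·(3·(36/5)·12-(3·(36/5)+(24/5))·(12-9))/(6·12³·200000) = -81/500000 m
Superposition: y = Σ y_i = -891/400000 m ≈ -0.002227 m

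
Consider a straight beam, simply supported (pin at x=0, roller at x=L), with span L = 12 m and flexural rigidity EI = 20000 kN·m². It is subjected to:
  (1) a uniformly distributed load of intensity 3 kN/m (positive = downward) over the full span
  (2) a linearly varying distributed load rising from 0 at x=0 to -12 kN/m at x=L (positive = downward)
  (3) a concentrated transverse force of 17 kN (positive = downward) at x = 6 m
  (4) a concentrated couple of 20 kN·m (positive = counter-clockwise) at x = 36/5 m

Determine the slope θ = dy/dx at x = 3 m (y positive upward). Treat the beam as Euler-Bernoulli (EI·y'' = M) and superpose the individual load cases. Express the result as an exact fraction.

θ(3) = 881/800000 rad

Load 1 — uniform load w=3 kN/m over full span:
  θ_1 = -w(L³-6Lx²+4x³)/(24EI) = -3·(12³-6·12·3²+4·3³)/(24·20000) = -297/40000 rad
Load 2 — triangular load w₀=-12 kN/m (0→w₀ over full span):
  θ_2 = -w₀(7L⁴-30L²x²+15x⁴)/(360LEI) = -(-12)·(7·12⁴-30·12²·3²+15·3⁴)/(360·12·20000) = 11943/800000 rad
Load 3 — point force P=17 kN at a=6 m (b=L-a=6):
  θ_3 = -Pb(L²-b²-3x²)/(6LEI)  [x≤a] = -17·6·(12²-6²-3·3²)/(6·12·20000) = -459/80000 rad
Load 4 — applied couple M₀=20 kN·m at a=36/5 m (b=L-a=24/5):
  θ_4 = (M₀x²/(2L)+C₁)/EI  [x≤a] with C₁=M₀(3b²-L²)/(6L)=-104/5 = (20·3²/(2·12)+(-104/5))/20000 = -133/200000 rad
Superposition: θ = Σ θ_i = 881/800000 rad ≈ 0.001101 rad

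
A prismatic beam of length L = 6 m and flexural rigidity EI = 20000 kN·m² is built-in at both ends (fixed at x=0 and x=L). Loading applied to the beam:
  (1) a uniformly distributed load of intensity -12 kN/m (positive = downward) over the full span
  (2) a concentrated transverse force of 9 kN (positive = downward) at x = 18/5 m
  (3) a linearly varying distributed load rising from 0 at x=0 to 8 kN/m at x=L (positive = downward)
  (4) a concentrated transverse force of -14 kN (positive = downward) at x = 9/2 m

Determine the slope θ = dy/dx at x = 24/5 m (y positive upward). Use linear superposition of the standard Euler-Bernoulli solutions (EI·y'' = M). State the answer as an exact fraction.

Load 1 — uniform load w=-12 kN/m over full span:
  θ_1 = -wx(L-x)(L-2x)/(12EI) = -(-12)·(24/5)·(6-(24/5))·(6-2·(24/5))/(12·20000) = -81/78125 rad
Load 2 — point force P=9 kN at a=18/5 m (b=L-a=12/5):
  θ_2 = Pa²(L-x)(2bL-(3b+a)(L-x))/(2L³EI)  [x>a] = 9·(18/5)²·(6-(24/5))·(2·(12/5)·6-(3·(12/5)+(18/5))·(6-(24/5)))/(2·6³·20000) = 8019/31250000 rad
Load 3 — triangular load w₀=8 kN/m (0→w₀ over full span):
  θ_3 = -w₀(2x(L-x)(L-2x)(x+2L)+x²(L-x)²)/(120LEI) = -8·(2·(24/5)·(6-(24/5))·(6-2·(24/5))·((24/5)+2·6)+(24/5)²·(6-(24/5))²)/(120·6·20000) = 144/390625 rad
Load 4 — point force P=-14 kN at a=9/2 m (b=L-a=3/2):
  θ_4 = Pa²(L-x)(2bL-(3b+a)(L-x))/(2L³EI)  [x>a] = (-14)·(9/2)²·(6-(24/5))·(2·(3/2)·6-(3·(3/2)+(9/2))·(6-(24/5)))/(2·6³·20000) = -567/2000000 rad
Superposition: θ = Σ θ_i = -173763/250000000 rad ≈ -0.000695 rad

θ(24/5) = -173763/250000000 rad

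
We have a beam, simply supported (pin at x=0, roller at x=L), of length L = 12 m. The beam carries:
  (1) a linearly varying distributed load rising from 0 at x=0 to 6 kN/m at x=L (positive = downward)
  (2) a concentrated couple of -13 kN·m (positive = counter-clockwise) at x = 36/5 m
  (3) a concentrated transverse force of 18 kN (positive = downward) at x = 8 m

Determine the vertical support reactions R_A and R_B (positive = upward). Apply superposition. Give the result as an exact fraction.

R_A = 203/12 kN, R_B = 445/12 kN

Load 1 — triangular load w₀=6 kN/m (0→w₀ over full span):
  R_A = w₀L/6 = 6·12/6 = 12 kN
  R_B = w₀L/3 = 6·12/3 = 24 kN
Load 2 — applied couple M₀=-13 kN·m at a=36/5 m (b=L-a=24/5):
  R_A = M₀/L = (-13)/12 = -13/12 kN
  R_B = -M₀/L = -(-13)/12 = 13/12 kN
Load 3 — point force P=18 kN at a=8 m (b=L-a=4):
  R_A = Pb/L = 18·4/12 = 6 kN
  R_B = Pa/L = 18·8/12 = 12 kN
Superposition: R_A = 203/12 kN, R_B = 445/12 kN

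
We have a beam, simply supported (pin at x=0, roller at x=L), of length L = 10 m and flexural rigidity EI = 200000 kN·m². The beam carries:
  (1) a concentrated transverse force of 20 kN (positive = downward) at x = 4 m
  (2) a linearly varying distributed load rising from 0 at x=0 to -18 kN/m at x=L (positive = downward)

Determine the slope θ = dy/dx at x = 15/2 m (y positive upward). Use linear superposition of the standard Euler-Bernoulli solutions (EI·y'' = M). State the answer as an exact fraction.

Load 1 — point force P=20 kN at a=4 m (b=L-a=6):
  θ_1 = -Pa(2L²-6Lx+3x²+a²)/(6LEI)  [x>a] = -20·4·(2·10²-6·10·(15/2)+3·(15/2)²+4²)/(6·10·200000) = 87/200000 rad
Load 2 — triangular load w₀=-18 kN/m (0→w₀ over full span):
  θ_2 = -w₀(7L⁴-30L²x²+15x⁴)/(360LEI) = -(-18)·(7·10⁴-30·10²·(15/2)²+15·(15/2)⁴)/(360·10·200000) = -1313/1024000 rad
Superposition: θ = Σ θ_i = -21689/25600000 rad ≈ -0.000847 rad

θ(15/2) = -21689/25600000 rad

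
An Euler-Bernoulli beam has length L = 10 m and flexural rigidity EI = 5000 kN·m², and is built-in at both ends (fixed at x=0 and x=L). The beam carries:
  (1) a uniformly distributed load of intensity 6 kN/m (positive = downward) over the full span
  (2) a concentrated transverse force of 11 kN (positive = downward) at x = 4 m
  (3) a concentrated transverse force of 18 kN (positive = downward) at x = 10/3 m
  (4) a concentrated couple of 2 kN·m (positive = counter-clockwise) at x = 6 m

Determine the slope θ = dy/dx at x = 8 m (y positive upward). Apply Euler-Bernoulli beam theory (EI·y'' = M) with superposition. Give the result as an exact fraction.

Load 1 — uniform load w=6 kN/m over full span:
  θ_1 = -wx(L-x)(L-2x)/(12EI) = -6·8·(10-8)·(10-2·8)/(12·5000) = 6/625 rad
Load 2 — point force P=11 kN at a=4 m (b=L-a=6):
  θ_2 = Pa²(L-x)(2bL-(3b+a)(L-x))/(2L³EI)  [x>a] = 11·4²·(10-8)·(2·6·10-(3·6+4)·(10-8))/(2·10³·5000) = 209/78125 rad
Load 3 — point force P=18 kN at a=10/3 m (b=L-a=20/3):
  θ_3 = Pa²(L-x)(2bL-(3b+a)(L-x))/(2L³EI)  [x>a] = 18·(10/3)²·(10-8)·(2·(20/3)·10-(3·(20/3)+(10/3))·(10-8))/(2·10³·5000) = 13/3750 rad
Load 4 — applied couple M₀=2 kN·m at a=6 m (b=L-a=4):
  θ_4 = (R_Ax²/2 - M_Ax - M₀(x-a))/EI  [x>a] with R_A=36/125, M_A=16/25 = ((36/125)·8²/2 - (16/25)·8 - 2·(8-6))/5000 = 3/156250 rad
Superposition: θ = Σ θ_i = 3694/234375 rad ≈ 0.015761 rad

θ(8) = 3694/234375 rad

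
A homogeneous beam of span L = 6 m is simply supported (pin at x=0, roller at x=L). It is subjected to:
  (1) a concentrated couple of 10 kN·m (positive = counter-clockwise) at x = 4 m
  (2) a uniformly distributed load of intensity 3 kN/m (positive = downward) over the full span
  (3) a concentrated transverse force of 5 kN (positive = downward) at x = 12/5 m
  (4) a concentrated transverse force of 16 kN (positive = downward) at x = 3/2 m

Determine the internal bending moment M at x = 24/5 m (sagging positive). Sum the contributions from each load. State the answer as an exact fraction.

Load 1 — applied couple M₀=10 kN·m at a=4 m (b=L-a=2):
  M_1 = M₀x/L - M₀  [x>a] = 10·(24/5)/6 - 10 = -2 kN·m
Load 2 — uniform load w=3 kN/m over full span:
  M_2 = wx(L-x)/2 = 3·(24/5)·(6-(24/5))/2 = 216/25 kN·m
Load 3 — point force P=5 kN at a=12/5 m (b=L-a=18/5):
  M_3 = Pa(L-x)/L  [x>a] = 5·(12/5)·(6-(24/5))/6 = 12/5 kN·m
Load 4 — point force P=16 kN at a=3/2 m (b=L-a=9/2):
  M_4 = Pa(L-x)/L  [x>a] = 16·(3/2)·(6-(24/5))/6 = 24/5 kN·m
Superposition: M = Σ M_i = 346/25 kN·m ≈ 13.840000 kN·m

M(24/5) = 346/25 kN·m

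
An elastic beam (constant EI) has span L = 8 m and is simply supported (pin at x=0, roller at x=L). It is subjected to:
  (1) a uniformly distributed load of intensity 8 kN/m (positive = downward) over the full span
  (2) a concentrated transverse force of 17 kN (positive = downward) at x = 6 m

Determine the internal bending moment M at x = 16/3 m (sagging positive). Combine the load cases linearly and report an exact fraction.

M(16/3) = 716/9 kN·m

Load 1 — uniform load w=8 kN/m over full span:
  M_1 = wx(L-x)/2 = 8·(16/3)·(8-(16/3))/2 = 512/9 kN·m
Load 2 — point force P=17 kN at a=6 m (b=L-a=2):
  M_2 = Pbx/L  [x≤a] = 17·2·(16/3)/8 = 68/3 kN·m
Superposition: M = Σ M_i = 716/9 kN·m ≈ 79.555556 kN·m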